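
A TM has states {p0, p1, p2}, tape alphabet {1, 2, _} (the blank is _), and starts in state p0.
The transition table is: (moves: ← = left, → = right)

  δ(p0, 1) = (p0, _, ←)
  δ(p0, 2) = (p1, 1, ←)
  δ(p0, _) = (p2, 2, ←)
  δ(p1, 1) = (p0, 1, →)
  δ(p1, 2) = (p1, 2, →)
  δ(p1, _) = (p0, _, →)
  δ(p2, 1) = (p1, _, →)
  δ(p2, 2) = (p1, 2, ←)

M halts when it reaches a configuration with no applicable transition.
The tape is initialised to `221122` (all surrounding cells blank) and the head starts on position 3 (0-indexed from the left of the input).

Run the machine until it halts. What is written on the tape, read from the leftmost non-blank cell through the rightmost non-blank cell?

2_2_2_2

p0 | __221[1]22   read 1 → write _, move ←, go to p0
p0 | __22[1]_22   read 1 → write _, move ←, go to p0
p0 | __2[2]__22   read 2 → write 1, move ←, go to p1
p1 | __[2]1__22   read 2 → write 2, move →, go to p1
p1 | __2[1]__22   read 1 → write 1, move →, go to p0
p0 | __21[_]_22   read _ → write 2, move ←, go to p2
p2 | __2[1]2_22   read 1 → write _, move →, go to p1
p1 | __2_[2]_22   read 2 → write 2, move →, go to p1
p1 | __2_2[_]22   read _ → write _, move →, go to p0
p0 | __2_2_[2]2   read 2 → write 1, move ←, go to p1
p1 | __2_2[_]12   read _ → write _, move →, go to p0
p0 | __2_2_[1]2   read 1 → write _, move ←, go to p0
p0 | __2_2[_]_2   read _ → write 2, move ←, go to p2
p2 | __2_[2]2_2   read 2 → write 2, move ←, go to p1
p1 | __2[_]22_2   read _ → write _, move →, go to p0
p0 | __2_[2]2_2   read 2 → write 1, move ←, go to p1
p1 | __2[_]12_2   read _ → write _, move →, go to p0
p0 | __2_[1]2_2   read 1 → write _, move ←, go to p0
p0 | __2[_]_2_2   read _ → write 2, move ←, go to p2
p2 | __[2]2_2_2   read 2 → write 2, move ←, go to p1
p1 | _[_]22_2_2   read _ → write _, move →, go to p0
p0 | __[2]2_2_2   read 2 → write 1, move ←, go to p1
p1 | _[_]12_2_2   read _ → write _, move →, go to p0
p0 | __[1]2_2_2   read 1 → write _, move ←, go to p0
p0 | _[_]_2_2_2   read _ → write 2, move ←, go to p2
p2 | [_]2_2_2_2
The non-blank tape span at halt is 2_2_2_2.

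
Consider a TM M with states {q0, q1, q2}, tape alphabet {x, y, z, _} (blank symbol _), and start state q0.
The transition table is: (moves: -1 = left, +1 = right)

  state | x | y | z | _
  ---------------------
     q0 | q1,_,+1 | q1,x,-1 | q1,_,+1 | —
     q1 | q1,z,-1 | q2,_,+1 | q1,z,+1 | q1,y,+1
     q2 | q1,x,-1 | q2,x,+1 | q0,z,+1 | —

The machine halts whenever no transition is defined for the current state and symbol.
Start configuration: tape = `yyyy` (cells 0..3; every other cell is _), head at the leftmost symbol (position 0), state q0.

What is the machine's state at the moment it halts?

state=q0 head=0 tape=_[y]yyy_   (q0,y)→(q1,x,-1)
state=q1 head=-1 tape=[_]xyyy_   (q1,_)→(q1,y,+1)
state=q1 head=0 tape=y[x]yyy_   (q1,x)→(q1,z,-1)
state=q1 head=-1 tape=[y]zyyy_   (q1,y)→(q2,_,+1)
state=q2 head=0 tape=_[z]yyy_   (q2,z)→(q0,z,+1)
state=q0 head=1 tape=_z[y]yy_   (q0,y)→(q1,x,-1)
state=q1 head=0 tape=_[z]xyy_   (q1,z)→(q1,z,+1)
state=q1 head=1 tape=_z[x]yy_   (q1,x)→(q1,z,-1)
state=q1 head=0 tape=_[z]zyy_   (q1,z)→(q1,z,+1)
state=q1 head=1 tape=_z[z]yy_   (q1,z)→(q1,z,+1)
state=q1 head=2 tape=_zz[y]y_   (q1,y)→(q2,_,+1)
state=q2 head=3 tape=_zz_[y]_   (q2,y)→(q2,x,+1)
state=q2 head=4 tape=_zz_x[_]
No transition is defined for (q2, _); M halts in state q2.

q2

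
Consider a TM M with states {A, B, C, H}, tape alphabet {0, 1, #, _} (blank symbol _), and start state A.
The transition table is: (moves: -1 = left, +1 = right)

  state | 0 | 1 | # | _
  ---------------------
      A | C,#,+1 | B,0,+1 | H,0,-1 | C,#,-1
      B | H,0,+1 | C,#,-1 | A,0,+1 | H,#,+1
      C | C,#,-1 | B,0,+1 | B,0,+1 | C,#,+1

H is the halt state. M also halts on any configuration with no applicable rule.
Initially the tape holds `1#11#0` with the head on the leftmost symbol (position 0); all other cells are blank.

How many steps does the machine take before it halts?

A | _[1]#11#0   read 1 → write 0, move +1, go to B
B | _0[#]11#0   read # → write 0, move +1, go to A
A | _00[1]1#0   read 1 → write 0, move +1, go to B
B | _000[1]#0   read 1 → write #, move -1, go to C
C | _00[0]##0   read 0 → write #, move -1, go to C
C | _0[0]###0   read 0 → write #, move -1, go to C
C | _[0]####0   read 0 → write #, move -1, go to C
C | [_]#####0   read _ → write #, move +1, go to C
C | #[#]####0   read # → write 0, move +1, go to B
B | #0[#]###0   read # → write 0, move +1, go to A
A | #00[#]##0   read # → write 0, move -1, go to H
H | #0[0]0##0
M halts after 11 transitions.

11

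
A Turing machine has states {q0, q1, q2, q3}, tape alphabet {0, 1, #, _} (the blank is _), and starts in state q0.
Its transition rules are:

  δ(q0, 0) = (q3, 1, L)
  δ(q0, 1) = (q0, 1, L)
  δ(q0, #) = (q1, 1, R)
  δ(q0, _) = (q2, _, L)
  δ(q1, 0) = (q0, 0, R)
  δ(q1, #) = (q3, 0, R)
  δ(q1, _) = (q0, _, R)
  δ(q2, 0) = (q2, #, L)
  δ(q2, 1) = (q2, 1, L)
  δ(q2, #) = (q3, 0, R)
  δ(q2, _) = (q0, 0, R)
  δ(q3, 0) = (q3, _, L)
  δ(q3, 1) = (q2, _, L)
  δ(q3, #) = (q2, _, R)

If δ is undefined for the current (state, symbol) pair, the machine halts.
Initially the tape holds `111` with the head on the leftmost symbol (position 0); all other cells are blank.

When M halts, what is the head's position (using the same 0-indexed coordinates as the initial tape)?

q0 | ____[1]11   read 1 → write 1, move L, go to q0
q0 | ___[_]111   read _ → write _, move L, go to q2
q2 | __[_]_111   read _ → write 0, move R, go to q0
q0 | __0[_]111   read _ → write _, move L, go to q2
q2 | __[0]_111   read 0 → write #, move L, go to q2
q2 | _[_]#_111   read _ → write 0, move R, go to q0
q0 | _0[#]_111   read # → write 1, move R, go to q1
q1 | _01[_]111   read _ → write _, move R, go to q0
q0 | _01_[1]11   read 1 → write 1, move L, go to q0
q0 | _01[_]111   read _ → write _, move L, go to q2
q2 | _0[1]_111   read 1 → write 1, move L, go to q2
q2 | _[0]1_111   read 0 → write #, move L, go to q2
q2 | [_]#1_111   read _ → write 0, move R, go to q0
q0 | 0[#]1_111   read # → write 1, move R, go to q1
q1 | 01[1]_111
At halt the head is at cell -2.

-2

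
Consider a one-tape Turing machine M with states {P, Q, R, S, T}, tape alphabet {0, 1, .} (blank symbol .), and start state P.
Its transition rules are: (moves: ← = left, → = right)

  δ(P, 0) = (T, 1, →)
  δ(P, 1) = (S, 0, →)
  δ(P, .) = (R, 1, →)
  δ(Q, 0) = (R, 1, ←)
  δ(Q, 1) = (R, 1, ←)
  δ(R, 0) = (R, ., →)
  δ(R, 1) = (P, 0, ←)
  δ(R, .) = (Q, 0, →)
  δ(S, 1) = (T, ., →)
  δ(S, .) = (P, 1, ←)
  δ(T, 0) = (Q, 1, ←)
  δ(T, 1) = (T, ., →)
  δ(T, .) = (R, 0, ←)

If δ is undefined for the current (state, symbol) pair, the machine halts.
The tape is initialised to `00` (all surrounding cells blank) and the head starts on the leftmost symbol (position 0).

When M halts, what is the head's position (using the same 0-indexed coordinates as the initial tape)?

P | .[0]0..   read 0 → write 1, move →, go to T
T | .1[0]..   read 0 → write 1, move ←, go to Q
Q | .[1]1..   read 1 → write 1, move ←, go to R
R | [.]11..   read . → write 0, move →, go to Q
Q | 0[1]1..   read 1 → write 1, move ←, go to R
R | [0]11..   read 0 → write ., move →, go to R
R | .[1]1..   read 1 → write 0, move ←, go to P
P | [.]01..   read . → write 1, move →, go to R
R | 1[0]1..   read 0 → write ., move →, go to R
R | 1.[1]..   read 1 → write 0, move ←, go to P
P | 1[.]0..   read . → write 1, move →, go to R
R | 11[0]..   read 0 → write ., move →, go to R
R | 11.[.].   read . → write 0, move →, go to Q
Q | 11.0[.]
At halt the head is at cell 3.

3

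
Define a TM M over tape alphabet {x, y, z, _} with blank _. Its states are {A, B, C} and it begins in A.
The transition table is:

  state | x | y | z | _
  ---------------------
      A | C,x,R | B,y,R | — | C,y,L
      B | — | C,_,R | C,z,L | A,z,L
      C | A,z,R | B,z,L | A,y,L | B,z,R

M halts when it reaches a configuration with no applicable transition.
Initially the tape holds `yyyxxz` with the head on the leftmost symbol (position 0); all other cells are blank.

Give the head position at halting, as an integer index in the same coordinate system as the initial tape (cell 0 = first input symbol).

state=A head=0 tape=_____[y]yyxxz   (A,y)→(B,y,R)
state=B head=1 tape=_____y[y]yxxz   (B,y)→(C,_,R)
state=C head=2 tape=_____y_[y]xxz   (C,y)→(B,z,L)
state=B head=1 tape=_____y[_]zxxz   (B,_)→(A,z,L)
state=A head=0 tape=_____[y]zzxxz   (A,y)→(B,y,R)
state=B head=1 tape=_____y[z]zxxz   (B,z)→(C,z,L)
state=C head=0 tape=_____[y]zzxxz   (C,y)→(B,z,L)
state=B head=-1 tape=____[_]zzzxxz   (B,_)→(A,z,L)
state=A head=-2 tape=___[_]zzzzxxz   (A,_)→(C,y,L)
state=C head=-3 tape=__[_]yzzzzxxz   (C,_)→(B,z,R)
state=B head=-2 tape=__z[y]zzzzxxz   (B,y)→(C,_,R)
state=C head=-1 tape=__z_[z]zzzxxz   (C,z)→(A,y,L)
state=A head=-2 tape=__z[_]yzzzxxz   (A,_)→(C,y,L)
state=C head=-3 tape=__[z]yyzzzxxz   (C,z)→(A,y,L)
state=A head=-4 tape=_[_]yyyzzzxxz   (A,_)→(C,y,L)
state=C head=-5 tape=[_]yyyyzzzxxz   (C,_)→(B,z,R)
state=B head=-4 tape=z[y]yyyzzzxxz   (B,y)→(C,_,R)
state=C head=-3 tape=z_[y]yyzzzxxz   (C,y)→(B,z,L)
state=B head=-4 tape=z[_]zyyzzzxxz   (B,_)→(A,z,L)
state=A head=-5 tape=[z]zzyyzzzxxz
At halt the head is at cell -5.

-5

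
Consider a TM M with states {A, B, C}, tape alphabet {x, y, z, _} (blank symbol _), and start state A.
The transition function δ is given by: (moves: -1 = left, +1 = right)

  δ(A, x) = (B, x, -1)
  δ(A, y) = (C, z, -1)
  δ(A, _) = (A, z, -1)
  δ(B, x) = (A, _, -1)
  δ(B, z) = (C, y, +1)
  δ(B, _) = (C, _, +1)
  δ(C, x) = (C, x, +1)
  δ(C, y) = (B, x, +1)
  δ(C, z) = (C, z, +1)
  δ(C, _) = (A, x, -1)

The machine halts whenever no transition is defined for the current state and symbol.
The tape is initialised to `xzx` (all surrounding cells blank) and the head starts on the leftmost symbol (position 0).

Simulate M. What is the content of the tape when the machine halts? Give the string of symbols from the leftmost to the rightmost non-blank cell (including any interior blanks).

state=A head=0 tape=_[x]zx__   (A,x)→(B,x,-1)
state=B head=-1 tape=[_]xzx__   (B,_)→(C,_,+1)
state=C head=0 tape=_[x]zx__   (C,x)→(C,x,+1)
state=C head=1 tape=_x[z]x__   (C,z)→(C,z,+1)
state=C head=2 tape=_xz[x]__   (C,x)→(C,x,+1)
state=C head=3 tape=_xzx[_]_   (C,_)→(A,x,-1)
state=A head=2 tape=_xz[x]x_   (A,x)→(B,x,-1)
state=B head=1 tape=_x[z]xx_   (B,z)→(C,y,+1)
state=C head=2 tape=_xy[x]x_   (C,x)→(C,x,+1)
state=C head=3 tape=_xyx[x]_   (C,x)→(C,x,+1)
state=C head=4 tape=_xyxx[_]   (C,_)→(A,x,-1)
state=A head=3 tape=_xyx[x]x   (A,x)→(B,x,-1)
state=B head=2 tape=_xy[x]xx   (B,x)→(A,_,-1)
state=A head=1 tape=_x[y]_xx   (A,y)→(C,z,-1)
state=C head=0 tape=_[x]z_xx   (C,x)→(C,x,+1)
state=C head=1 tape=_x[z]_xx   (C,z)→(C,z,+1)
state=C head=2 tape=_xz[_]xx   (C,_)→(A,x,-1)
state=A head=1 tape=_x[z]xxx
The non-blank tape span at halt is xzxxx.

xzxxx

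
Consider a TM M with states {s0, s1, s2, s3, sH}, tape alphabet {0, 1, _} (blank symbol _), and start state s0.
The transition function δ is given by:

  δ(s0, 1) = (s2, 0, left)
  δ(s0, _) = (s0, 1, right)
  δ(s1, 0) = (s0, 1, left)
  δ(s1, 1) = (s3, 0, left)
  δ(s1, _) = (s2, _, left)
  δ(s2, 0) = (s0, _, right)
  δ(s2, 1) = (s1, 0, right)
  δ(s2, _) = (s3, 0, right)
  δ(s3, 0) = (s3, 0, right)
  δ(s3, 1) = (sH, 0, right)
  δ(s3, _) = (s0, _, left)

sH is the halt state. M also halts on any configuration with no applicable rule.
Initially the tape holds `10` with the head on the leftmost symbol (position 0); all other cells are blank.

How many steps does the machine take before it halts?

state=s0 head=0 tape=_[1]0_   (s0,1)→(s2,0,left)
state=s2 head=-1 tape=[_]00_   (s2,_)→(s3,0,right)
state=s3 head=0 tape=0[0]0_   (s3,0)→(s3,0,right)
state=s3 head=1 tape=00[0]_   (s3,0)→(s3,0,right)
state=s3 head=2 tape=000[_]   (s3,_)→(s0,_,left)
state=s0 head=1 tape=00[0]_
M halts after 5 transitions.

5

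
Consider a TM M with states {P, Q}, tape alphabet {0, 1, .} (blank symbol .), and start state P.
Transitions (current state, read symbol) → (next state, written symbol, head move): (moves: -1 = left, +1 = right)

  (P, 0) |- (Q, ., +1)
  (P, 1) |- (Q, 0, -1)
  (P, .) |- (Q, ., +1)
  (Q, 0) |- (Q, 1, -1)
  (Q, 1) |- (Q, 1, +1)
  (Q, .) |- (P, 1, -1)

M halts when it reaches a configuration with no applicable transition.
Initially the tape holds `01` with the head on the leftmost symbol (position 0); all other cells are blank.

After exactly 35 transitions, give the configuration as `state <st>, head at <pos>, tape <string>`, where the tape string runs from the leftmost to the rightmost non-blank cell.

P | .[0]1.....   read 0 → write ., move +1, go to Q
Q | ..[1].....   read 1 → write 1, move +1, go to Q
Q | ..1[.]....   read . → write 1, move -1, go to P
P | ..[1]1....   read 1 → write 0, move -1, go to Q
Q | .[.]01....   read . → write 1, move -1, go to P
P | [.]101....   read . → write ., move +1, go to Q
Q | .[1]01....   read 1 → write 1, move +1, go to Q
Q | .1[0]1....   read 0 → write 1, move -1, go to Q
Q | .[1]11....   read 1 → write 1, move +1, go to Q
Q | .1[1]1....   read 1 → write 1, move +1, go to Q
Q | .11[1]....   read 1 → write 1, move +1, go to Q
Q | .111[.]...   read . → write 1, move -1, go to P
P | .11[1]1...   read 1 → write 0, move -1, go to Q
Q | .1[1]01...   read 1 → write 1, move +1, go to Q
Q | .11[0]1...   read 0 → write 1, move -1, go to Q
Q | .1[1]11...   read 1 → write 1, move +1, go to Q
Q | .11[1]1...   read 1 → write 1, move +1, go to Q
Q | .111[1]...   read 1 → write 1, move +1, go to Q
Q | .1111[.]..   read . → write 1, move -1, go to P
P | .111[1]1..   read 1 → write 0, move -1, go to Q
Q | .11[1]01..   read 1 → write 1, move +1, go to Q
Q | .111[0]1..   read 0 → write 1, move -1, go to Q
Q | .11[1]11..   read 1 → write 1, move +1, go to Q
Q | .111[1]1..   read 1 → write 1, move +1, go to Q
Q | .1111[1]..   read 1 → write 1, move +1, go to Q
Q | .11111[.].   read . → write 1, move -1, go to P
P | .1111[1]1.   read 1 → write 0, move -1, go to Q
Q | .111[1]01.   read 1 → write 1, move +1, go to Q
Q | .1111[0]1.   read 0 → write 1, move -1, go to Q
Q | .111[1]11.   read 1 → write 1, move +1, go to Q
Q | .1111[1]1.   read 1 → write 1, move +1, go to Q
Q | .11111[1].   read 1 → write 1, move +1, go to Q
Q | .111111[.]   read . → write 1, move -1, go to P
P | .11111[1]1   read 1 → write 0, move -1, go to Q
Q | .1111[1]01   read 1 → write 1, move +1, go to Q
Q | .11111[0]1
After 35 steps: state Q, head at 5, tape 1111101.

state Q, head at 5, tape 1111101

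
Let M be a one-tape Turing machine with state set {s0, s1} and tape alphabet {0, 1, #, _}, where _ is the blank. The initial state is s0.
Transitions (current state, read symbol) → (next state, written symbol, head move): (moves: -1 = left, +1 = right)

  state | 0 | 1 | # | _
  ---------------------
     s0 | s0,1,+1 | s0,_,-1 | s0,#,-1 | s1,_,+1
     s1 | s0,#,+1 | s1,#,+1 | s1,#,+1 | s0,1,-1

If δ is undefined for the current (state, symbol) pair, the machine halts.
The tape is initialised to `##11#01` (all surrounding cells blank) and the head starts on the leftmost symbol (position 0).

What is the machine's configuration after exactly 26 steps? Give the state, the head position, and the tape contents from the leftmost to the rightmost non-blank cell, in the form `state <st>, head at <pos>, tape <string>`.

s0 | _[#]#11#01   read # → write #, move -1, go to s0
s0 | [_]##11#01   read _ → write _, move +1, go to s1
s1 | _[#]#11#01   read # → write #, move +1, go to s1
s1 | _#[#]11#01   read # → write #, move +1, go to s1
s1 | _##[1]1#01   read 1 → write #, move +1, go to s1
s1 | _###[1]#01   read 1 → write #, move +1, go to s1
s1 | _####[#]01   read # → write #, move +1, go to s1
s1 | _#####[0]1   read 0 → write #, move +1, go to s0
s0 | _######[1]   read 1 → write _, move -1, go to s0
s0 | _#####[#]_   read # → write #, move -1, go to s0
s0 | _####[#]#_   read # → write #, move -1, go to s0
s0 | _###[#]##_   read # → write #, move -1, go to s0
s0 | _##[#]###_   read # → write #, move -1, go to s0
s0 | _#[#]####_   read # → write #, move -1, go to s0
s0 | _[#]#####_   read # → write #, move -1, go to s0
s0 | [_]######_   read _ → write _, move +1, go to s1
s1 | _[#]#####_   read # → write #, move +1, go to s1
s1 | _#[#]####_   read # → write #, move +1, go to s1
s1 | _##[#]###_   read # → write #, move +1, go to s1
s1 | _###[#]##_   read # → write #, move +1, go to s1
s1 | _####[#]#_   read # → write #, move +1, go to s1
s1 | _#####[#]_   read # → write #, move +1, go to s1
s1 | _######[_]   read _ → write 1, move -1, go to s0
s0 | _#####[#]1   read # → write #, move -1, go to s0
s0 | _####[#]#1   read # → write #, move -1, go to s0
s0 | _###[#]##1   read # → write #, move -1, go to s0
s0 | _##[#]###1
After 26 steps: state s0, head at 2, tape ######1.

state s0, head at 2, tape ######1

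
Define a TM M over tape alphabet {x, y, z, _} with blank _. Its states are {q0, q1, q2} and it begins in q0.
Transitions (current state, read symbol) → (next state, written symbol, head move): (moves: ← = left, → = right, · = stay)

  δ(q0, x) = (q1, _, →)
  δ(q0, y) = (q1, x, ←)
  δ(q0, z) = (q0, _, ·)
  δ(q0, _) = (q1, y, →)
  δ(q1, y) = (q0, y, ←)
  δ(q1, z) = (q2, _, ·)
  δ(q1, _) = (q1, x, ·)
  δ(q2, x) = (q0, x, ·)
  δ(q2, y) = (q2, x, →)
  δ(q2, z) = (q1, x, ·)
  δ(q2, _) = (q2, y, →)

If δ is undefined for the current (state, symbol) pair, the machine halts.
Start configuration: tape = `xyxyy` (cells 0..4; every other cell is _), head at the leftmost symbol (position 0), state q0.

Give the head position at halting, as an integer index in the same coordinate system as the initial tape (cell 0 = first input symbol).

-1

state=q0 head=0 tape=_[x]yxyy   (q0,x)→(q1,_,→)
state=q1 head=1 tape=__[y]xyy   (q1,y)→(q0,y,←)
state=q0 head=0 tape=_[_]yxyy   (q0,_)→(q1,y,→)
state=q1 head=1 tape=_y[y]xyy   (q1,y)→(q0,y,←)
state=q0 head=0 tape=_[y]yxyy   (q0,y)→(q1,x,←)
state=q1 head=-1 tape=[_]xyxyy   (q1,_)→(q1,x,·)
state=q1 head=-1 tape=[x]xyxyy
At halt the head is at cell -1.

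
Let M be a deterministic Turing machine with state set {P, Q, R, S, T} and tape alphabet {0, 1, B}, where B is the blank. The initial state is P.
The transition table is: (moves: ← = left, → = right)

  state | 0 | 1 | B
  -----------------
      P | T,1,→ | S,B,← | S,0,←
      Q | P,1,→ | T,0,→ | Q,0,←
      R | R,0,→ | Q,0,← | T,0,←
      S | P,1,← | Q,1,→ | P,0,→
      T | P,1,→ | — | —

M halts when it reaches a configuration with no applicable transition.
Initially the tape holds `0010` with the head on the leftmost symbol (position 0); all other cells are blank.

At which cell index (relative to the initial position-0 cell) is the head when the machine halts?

4

state=P head=0 tape=[0]010B   (P,0)→(T,1,→)
state=T head=1 tape=1[0]10B   (T,0)→(P,1,→)
state=P head=2 tape=11[1]0B   (P,1)→(S,B,←)
state=S head=1 tape=1[1]B0B   (S,1)→(Q,1,→)
state=Q head=2 tape=11[B]0B   (Q,B)→(Q,0,←)
state=Q head=1 tape=1[1]00B   (Q,1)→(T,0,→)
state=T head=2 tape=10[0]0B   (T,0)→(P,1,→)
state=P head=3 tape=101[0]B   (P,0)→(T,1,→)
state=T head=4 tape=1011[B]
At halt the head is at cell 4.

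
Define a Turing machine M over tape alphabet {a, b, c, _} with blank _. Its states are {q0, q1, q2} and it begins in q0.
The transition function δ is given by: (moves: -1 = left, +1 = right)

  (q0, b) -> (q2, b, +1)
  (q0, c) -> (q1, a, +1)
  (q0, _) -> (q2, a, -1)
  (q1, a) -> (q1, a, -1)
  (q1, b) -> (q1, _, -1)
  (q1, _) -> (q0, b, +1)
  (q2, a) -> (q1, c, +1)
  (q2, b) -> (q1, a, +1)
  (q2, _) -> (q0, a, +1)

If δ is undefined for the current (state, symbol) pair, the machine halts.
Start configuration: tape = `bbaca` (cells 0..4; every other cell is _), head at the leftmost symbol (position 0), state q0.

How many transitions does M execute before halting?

q0 | __[b]baca   read b → write b, move +1, go to q2
q2 | __b[b]aca   read b → write a, move +1, go to q1
q1 | __ba[a]ca   read a → write a, move -1, go to q1
q1 | __b[a]aca   read a → write a, move -1, go to q1
q1 | __[b]aaca   read b → write _, move -1, go to q1
q1 | _[_]_aaca   read _ → write b, move +1, go to q0
q0 | _b[_]aaca   read _ → write a, move -1, go to q2
q2 | _[b]aaaca   read b → write a, move +1, go to q1
q1 | _a[a]aaca   read a → write a, move -1, go to q1
q1 | _[a]aaaca   read a → write a, move -1, go to q1
q1 | [_]aaaaca   read _ → write b, move +1, go to q0
q0 | b[a]aaaca
M halts after 11 transitions.

11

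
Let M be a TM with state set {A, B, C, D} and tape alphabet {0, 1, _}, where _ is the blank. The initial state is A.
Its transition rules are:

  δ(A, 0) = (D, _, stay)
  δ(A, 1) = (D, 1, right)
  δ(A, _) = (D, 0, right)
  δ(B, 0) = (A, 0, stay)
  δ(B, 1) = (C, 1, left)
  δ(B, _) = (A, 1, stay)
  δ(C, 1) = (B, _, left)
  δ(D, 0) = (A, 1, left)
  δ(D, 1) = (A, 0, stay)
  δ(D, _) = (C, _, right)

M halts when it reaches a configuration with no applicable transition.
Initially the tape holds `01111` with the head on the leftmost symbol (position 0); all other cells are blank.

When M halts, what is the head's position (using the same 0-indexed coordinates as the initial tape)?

5

A | [0]1111_   read 0 → write _, move stay, go to D
D | [_]1111_   read _ → write _, move right, go to C
C | _[1]111_   read 1 → write _, move left, go to B
B | [_]_111_   read _ → write 1, move stay, go to A
A | [1]_111_   read 1 → write 1, move right, go to D
D | 1[_]111_   read _ → write _, move right, go to C
C | 1_[1]11_   read 1 → write _, move left, go to B
B | 1[_]_11_   read _ → write 1, move stay, go to A
A | 1[1]_11_   read 1 → write 1, move right, go to D
D | 11[_]11_   read _ → write _, move right, go to C
C | 11_[1]1_   read 1 → write _, move left, go to B
B | 11[_]_1_   read _ → write 1, move stay, go to A
A | 11[1]_1_   read 1 → write 1, move right, go to D
D | 111[_]1_   read _ → write _, move right, go to C
C | 111_[1]_   read 1 → write _, move left, go to B
B | 111[_]__   read _ → write 1, move stay, go to A
A | 111[1]__   read 1 → write 1, move right, go to D
D | 1111[_]_   read _ → write _, move right, go to C
C | 1111_[_]
At halt the head is at cell 5.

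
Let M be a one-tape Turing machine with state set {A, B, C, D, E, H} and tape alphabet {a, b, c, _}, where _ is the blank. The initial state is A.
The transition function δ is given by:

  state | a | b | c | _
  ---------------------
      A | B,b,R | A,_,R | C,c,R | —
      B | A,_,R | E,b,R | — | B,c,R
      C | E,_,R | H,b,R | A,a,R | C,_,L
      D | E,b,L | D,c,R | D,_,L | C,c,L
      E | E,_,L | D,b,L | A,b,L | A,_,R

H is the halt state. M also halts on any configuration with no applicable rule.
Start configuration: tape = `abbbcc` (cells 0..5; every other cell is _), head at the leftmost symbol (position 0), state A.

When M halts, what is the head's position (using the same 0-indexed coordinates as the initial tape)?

state=A head=0 tape=[a]bbbcc   (A,a)→(B,b,R)
state=B head=1 tape=b[b]bbcc   (B,b)→(E,b,R)
state=E head=2 tape=bb[b]bcc   (E,b)→(D,b,L)
state=D head=1 tape=b[b]bbcc   (D,b)→(D,c,R)
state=D head=2 tape=bc[b]bcc   (D,b)→(D,c,R)
state=D head=3 tape=bcc[b]cc   (D,b)→(D,c,R)
state=D head=4 tape=bccc[c]c   (D,c)→(D,_,L)
state=D head=3 tape=bcc[c]_c   (D,c)→(D,_,L)
state=D head=2 tape=bc[c]__c   (D,c)→(D,_,L)
state=D head=1 tape=b[c]___c   (D,c)→(D,_,L)
state=D head=0 tape=[b]____c   (D,b)→(D,c,R)
state=D head=1 tape=c[_]___c   (D,_)→(C,c,L)
state=C head=0 tape=[c]c___c   (C,c)→(A,a,R)
state=A head=1 tape=a[c]___c   (A,c)→(C,c,R)
state=C head=2 tape=ac[_]__c   (C,_)→(C,_,L)
state=C head=1 tape=a[c]___c   (C,c)→(A,a,R)
state=A head=2 tape=aa[_]__c
At halt the head is at cell 2.

2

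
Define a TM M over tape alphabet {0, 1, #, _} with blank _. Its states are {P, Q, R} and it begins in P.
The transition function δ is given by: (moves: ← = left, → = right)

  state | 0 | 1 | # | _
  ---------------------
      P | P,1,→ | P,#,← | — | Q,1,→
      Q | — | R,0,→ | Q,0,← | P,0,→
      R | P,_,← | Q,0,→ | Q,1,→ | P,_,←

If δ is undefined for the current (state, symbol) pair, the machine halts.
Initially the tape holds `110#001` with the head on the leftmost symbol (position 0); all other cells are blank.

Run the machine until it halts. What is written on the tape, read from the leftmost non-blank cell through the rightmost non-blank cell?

11111001

state=P head=0 tape=_[1]10#001   (P,1)→(P,#,←)
state=P head=-1 tape=[_]#10#001   (P,_)→(Q,1,→)
state=Q head=0 tape=1[#]10#001   (Q,#)→(Q,0,←)
state=Q head=-1 tape=[1]010#001   (Q,1)→(R,0,→)
state=R head=0 tape=0[0]10#001   (R,0)→(P,_,←)
state=P head=-1 tape=[0]_10#001   (P,0)→(P,1,→)
state=P head=0 tape=1[_]10#001   (P,_)→(Q,1,→)
state=Q head=1 tape=11[1]0#001   (Q,1)→(R,0,→)
state=R head=2 tape=110[0]#001   (R,0)→(P,_,←)
state=P head=1 tape=11[0]_#001   (P,0)→(P,1,→)
state=P head=2 tape=111[_]#001   (P,_)→(Q,1,→)
state=Q head=3 tape=1111[#]001   (Q,#)→(Q,0,←)
state=Q head=2 tape=111[1]0001   (Q,1)→(R,0,→)
state=R head=3 tape=1110[0]001   (R,0)→(P,_,←)
state=P head=2 tape=111[0]_001   (P,0)→(P,1,→)
state=P head=3 tape=1111[_]001   (P,_)→(Q,1,→)
state=Q head=4 tape=11111[0]01
The non-blank tape span at halt is 11111001.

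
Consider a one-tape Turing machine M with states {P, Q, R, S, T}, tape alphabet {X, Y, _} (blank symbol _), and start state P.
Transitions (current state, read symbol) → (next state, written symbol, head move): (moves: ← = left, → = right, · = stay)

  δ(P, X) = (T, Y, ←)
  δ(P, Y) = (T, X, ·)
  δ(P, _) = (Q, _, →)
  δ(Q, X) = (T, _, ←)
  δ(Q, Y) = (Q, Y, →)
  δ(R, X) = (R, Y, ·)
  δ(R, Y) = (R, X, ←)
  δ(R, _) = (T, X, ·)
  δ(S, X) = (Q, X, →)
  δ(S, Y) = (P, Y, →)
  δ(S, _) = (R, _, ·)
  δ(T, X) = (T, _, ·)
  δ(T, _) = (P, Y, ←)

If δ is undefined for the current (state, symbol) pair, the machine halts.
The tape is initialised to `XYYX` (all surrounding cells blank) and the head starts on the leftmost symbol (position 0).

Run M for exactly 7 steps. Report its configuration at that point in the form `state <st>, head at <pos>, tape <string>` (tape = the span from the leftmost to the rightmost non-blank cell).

P | __[X]YYX   read X → write Y, move ←, go to T
T | _[_]YYYX   read _ → write Y, move ←, go to P
P | [_]YYYYX   read _ → write _, move →, go to Q
Q | _[Y]YYYX   read Y → write Y, move →, go to Q
Q | _Y[Y]YYX   read Y → write Y, move →, go to Q
Q | _YY[Y]YX   read Y → write Y, move →, go to Q
Q | _YYY[Y]X   read Y → write Y, move →, go to Q
Q | _YYYY[X]
After 7 steps: state Q, head at 3, tape YYYYX.

state Q, head at 3, tape YYYYX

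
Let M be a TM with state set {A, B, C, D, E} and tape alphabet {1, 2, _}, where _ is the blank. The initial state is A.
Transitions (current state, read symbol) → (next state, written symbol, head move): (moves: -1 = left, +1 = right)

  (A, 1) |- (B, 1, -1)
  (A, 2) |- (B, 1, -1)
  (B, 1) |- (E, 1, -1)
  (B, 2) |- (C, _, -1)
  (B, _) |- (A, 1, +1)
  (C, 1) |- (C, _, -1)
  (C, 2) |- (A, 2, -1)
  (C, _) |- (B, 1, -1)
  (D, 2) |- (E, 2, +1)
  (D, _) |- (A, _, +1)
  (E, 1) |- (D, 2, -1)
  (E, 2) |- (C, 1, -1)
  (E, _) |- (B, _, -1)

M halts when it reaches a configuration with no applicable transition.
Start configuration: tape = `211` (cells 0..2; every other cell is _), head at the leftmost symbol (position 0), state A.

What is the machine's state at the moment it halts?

A

state=A head=0 tape=___[2]11   (A,2)→(B,1,-1)
state=B head=-1 tape=__[_]111   (B,_)→(A,1,+1)
state=A head=0 tape=__1[1]11   (A,1)→(B,1,-1)
state=B head=-1 tape=__[1]111   (B,1)→(E,1,-1)
state=E head=-2 tape=_[_]1111   (E,_)→(B,_,-1)
state=B head=-3 tape=[_]_1111   (B,_)→(A,1,+1)
state=A head=-2 tape=1[_]1111
No transition is defined for (A, _); M halts in state A.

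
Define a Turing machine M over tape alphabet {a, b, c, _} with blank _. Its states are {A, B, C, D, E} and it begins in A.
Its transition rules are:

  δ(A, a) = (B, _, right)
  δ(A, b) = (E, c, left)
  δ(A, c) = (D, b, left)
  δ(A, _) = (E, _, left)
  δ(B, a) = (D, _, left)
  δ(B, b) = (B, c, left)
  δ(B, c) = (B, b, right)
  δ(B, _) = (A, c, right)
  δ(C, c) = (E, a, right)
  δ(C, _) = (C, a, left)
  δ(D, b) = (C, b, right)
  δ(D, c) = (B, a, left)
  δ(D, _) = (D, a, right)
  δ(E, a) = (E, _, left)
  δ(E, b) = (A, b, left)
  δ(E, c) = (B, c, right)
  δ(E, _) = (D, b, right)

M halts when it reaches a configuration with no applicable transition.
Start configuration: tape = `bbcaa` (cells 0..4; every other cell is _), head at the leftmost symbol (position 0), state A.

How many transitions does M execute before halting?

state=A head=0 tape=___[b]bcaa   (A,b)→(E,c,left)
state=E head=-1 tape=__[_]cbcaa   (E,_)→(D,b,right)
state=D head=0 tape=__b[c]bcaa   (D,c)→(B,a,left)
state=B head=-1 tape=__[b]abcaa   (B,b)→(B,c,left)
state=B head=-2 tape=_[_]cabcaa   (B,_)→(A,c,right)
state=A head=-1 tape=_c[c]abcaa   (A,c)→(D,b,left)
state=D head=-2 tape=_[c]babcaa   (D,c)→(B,a,left)
state=B head=-3 tape=[_]ababcaa   (B,_)→(A,c,right)
state=A head=-2 tape=c[a]babcaa   (A,a)→(B,_,right)
state=B head=-1 tape=c_[b]abcaa   (B,b)→(B,c,left)
state=B head=-2 tape=c[_]cabcaa   (B,_)→(A,c,right)
state=A head=-1 tape=cc[c]abcaa   (A,c)→(D,b,left)
state=D head=-2 tape=c[c]babcaa   (D,c)→(B,a,left)
state=B head=-3 tape=[c]ababcaa   (B,c)→(B,b,right)
state=B head=-2 tape=b[a]babcaa   (B,a)→(D,_,left)
state=D head=-3 tape=[b]_babcaa   (D,b)→(C,b,right)
state=C head=-2 tape=b[_]babcaa   (C,_)→(C,a,left)
state=C head=-3 tape=[b]ababcaa
M halts after 17 transitions.

17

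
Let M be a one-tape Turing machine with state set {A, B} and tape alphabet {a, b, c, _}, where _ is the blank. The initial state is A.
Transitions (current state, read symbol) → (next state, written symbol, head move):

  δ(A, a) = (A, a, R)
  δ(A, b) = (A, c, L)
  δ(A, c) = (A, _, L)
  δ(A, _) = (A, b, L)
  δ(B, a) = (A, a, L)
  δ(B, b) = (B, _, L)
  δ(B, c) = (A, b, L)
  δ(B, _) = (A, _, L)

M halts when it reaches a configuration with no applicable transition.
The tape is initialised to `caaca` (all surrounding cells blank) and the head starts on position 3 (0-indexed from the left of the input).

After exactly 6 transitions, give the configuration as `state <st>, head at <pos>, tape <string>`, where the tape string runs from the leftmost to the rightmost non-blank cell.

state A, head at 3, tape caaca

A | caa[c]a   read c → write _, move L, go to A
A | ca[a]_a   read a → write a, move R, go to A
A | caa[_]a   read _ → write b, move L, go to A
A | ca[a]ba   read a → write a, move R, go to A
A | caa[b]a   read b → write c, move L, go to A
A | ca[a]ca   read a → write a, move R, go to A
A | caa[c]a
After 6 steps: state A, head at 3, tape caaca.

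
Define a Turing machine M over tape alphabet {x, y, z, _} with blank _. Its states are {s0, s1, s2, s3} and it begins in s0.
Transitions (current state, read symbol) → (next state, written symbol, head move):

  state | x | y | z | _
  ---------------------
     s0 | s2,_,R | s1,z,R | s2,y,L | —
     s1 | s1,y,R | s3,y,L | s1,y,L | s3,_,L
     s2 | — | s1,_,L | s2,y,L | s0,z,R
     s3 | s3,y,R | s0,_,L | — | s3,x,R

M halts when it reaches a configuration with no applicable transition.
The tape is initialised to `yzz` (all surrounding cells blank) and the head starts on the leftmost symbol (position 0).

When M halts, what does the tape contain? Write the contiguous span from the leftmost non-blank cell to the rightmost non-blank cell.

s0 | __[y]zz   read y → write z, move R, go to s1
s1 | __z[z]z   read z → write y, move L, go to s1
s1 | __[z]yz   read z → write y, move L, go to s1
s1 | _[_]yyz   read _ → write _, move L, go to s3
s3 | [_]_yyz   read _ → write x, move R, go to s3
s3 | x[_]yyz   read _ → write x, move R, go to s3
s3 | xx[y]yz   read y → write _, move L, go to s0
s0 | x[x]_yz   read x → write _, move R, go to s2
s2 | x_[_]yz   read _ → write z, move R, go to s0
s0 | x_z[y]z   read y → write z, move R, go to s1
s1 | x_zz[z]   read z → write y, move L, go to s1
s1 | x_z[z]y   read z → write y, move L, go to s1
s1 | x_[z]yy   read z → write y, move L, go to s1
s1 | x[_]yyy   read _ → write _, move L, go to s3
s3 | [x]_yyy   read x → write y, move R, go to s3
s3 | y[_]yyy   read _ → write x, move R, go to s3
s3 | yx[y]yy   read y → write _, move L, go to s0
s0 | y[x]_yy   read x → write _, move R, go to s2
s2 | y_[_]yy   read _ → write z, move R, go to s0
s0 | y_z[y]y   read y → write z, move R, go to s1
s1 | y_zz[y]   read y → write y, move L, go to s3
s3 | y_z[z]y
The non-blank tape span at halt is y_zzy.

y_zzy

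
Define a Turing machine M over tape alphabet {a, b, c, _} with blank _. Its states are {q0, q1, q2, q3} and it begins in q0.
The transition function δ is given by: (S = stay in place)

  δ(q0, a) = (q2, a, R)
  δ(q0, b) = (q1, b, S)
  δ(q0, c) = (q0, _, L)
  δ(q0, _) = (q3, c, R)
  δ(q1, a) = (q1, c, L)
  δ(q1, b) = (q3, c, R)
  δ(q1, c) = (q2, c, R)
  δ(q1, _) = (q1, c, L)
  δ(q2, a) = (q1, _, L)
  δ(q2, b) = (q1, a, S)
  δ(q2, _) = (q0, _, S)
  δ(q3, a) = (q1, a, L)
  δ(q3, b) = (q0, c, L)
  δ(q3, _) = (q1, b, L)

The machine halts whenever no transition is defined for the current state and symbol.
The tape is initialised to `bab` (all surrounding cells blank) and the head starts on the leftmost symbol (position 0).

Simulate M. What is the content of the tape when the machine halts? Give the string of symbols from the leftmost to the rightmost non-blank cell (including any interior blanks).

cc_c

state=q0 head=0 tape=_[b]ab   (q0,b)→(q1,b,S)
state=q1 head=0 tape=_[b]ab   (q1,b)→(q3,c,R)
state=q3 head=1 tape=_c[a]b   (q3,a)→(q1,a,L)
state=q1 head=0 tape=_[c]ab   (q1,c)→(q2,c,R)
state=q2 head=1 tape=_c[a]b   (q2,a)→(q1,_,L)
state=q1 head=0 tape=_[c]_b   (q1,c)→(q2,c,R)
state=q2 head=1 tape=_c[_]b   (q2,_)→(q0,_,S)
state=q0 head=1 tape=_c[_]b   (q0,_)→(q3,c,R)
state=q3 head=2 tape=_cc[b]   (q3,b)→(q0,c,L)
state=q0 head=1 tape=_c[c]c   (q0,c)→(q0,_,L)
state=q0 head=0 tape=_[c]_c   (q0,c)→(q0,_,L)
state=q0 head=-1 tape=[_]__c   (q0,_)→(q3,c,R)
state=q3 head=0 tape=c[_]_c   (q3,_)→(q1,b,L)
state=q1 head=-1 tape=[c]b_c   (q1,c)→(q2,c,R)
state=q2 head=0 tape=c[b]_c   (q2,b)→(q1,a,S)
state=q1 head=0 tape=c[a]_c   (q1,a)→(q1,c,L)
state=q1 head=-1 tape=[c]c_c   (q1,c)→(q2,c,R)
state=q2 head=0 tape=c[c]_c
The non-blank tape span at halt is cc_c.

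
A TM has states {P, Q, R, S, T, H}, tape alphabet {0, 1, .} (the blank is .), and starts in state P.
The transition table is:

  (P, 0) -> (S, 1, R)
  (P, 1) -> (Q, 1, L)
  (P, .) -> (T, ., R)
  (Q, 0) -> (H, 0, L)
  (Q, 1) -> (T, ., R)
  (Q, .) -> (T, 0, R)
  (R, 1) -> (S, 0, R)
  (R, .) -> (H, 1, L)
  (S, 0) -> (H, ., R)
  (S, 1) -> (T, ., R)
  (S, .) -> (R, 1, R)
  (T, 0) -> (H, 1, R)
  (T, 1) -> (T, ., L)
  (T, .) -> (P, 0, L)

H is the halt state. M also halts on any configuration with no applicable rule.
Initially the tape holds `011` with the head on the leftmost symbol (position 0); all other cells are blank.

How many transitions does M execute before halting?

8

state=P head=0 tape=.[0]11   (P,0)→(S,1,R)
state=S head=1 tape=.1[1]1   (S,1)→(T,.,R)
state=T head=2 tape=.1.[1]   (T,1)→(T,.,L)
state=T head=1 tape=.1[.].   (T,.)→(P,0,L)
state=P head=0 tape=.[1]0.   (P,1)→(Q,1,L)
state=Q head=-1 tape=[.]10.   (Q,.)→(T,0,R)
state=T head=0 tape=0[1]0.   (T,1)→(T,.,L)
state=T head=-1 tape=[0].0.   (T,0)→(H,1,R)
state=H head=0 tape=1[.]0.
M halts after 8 transitions.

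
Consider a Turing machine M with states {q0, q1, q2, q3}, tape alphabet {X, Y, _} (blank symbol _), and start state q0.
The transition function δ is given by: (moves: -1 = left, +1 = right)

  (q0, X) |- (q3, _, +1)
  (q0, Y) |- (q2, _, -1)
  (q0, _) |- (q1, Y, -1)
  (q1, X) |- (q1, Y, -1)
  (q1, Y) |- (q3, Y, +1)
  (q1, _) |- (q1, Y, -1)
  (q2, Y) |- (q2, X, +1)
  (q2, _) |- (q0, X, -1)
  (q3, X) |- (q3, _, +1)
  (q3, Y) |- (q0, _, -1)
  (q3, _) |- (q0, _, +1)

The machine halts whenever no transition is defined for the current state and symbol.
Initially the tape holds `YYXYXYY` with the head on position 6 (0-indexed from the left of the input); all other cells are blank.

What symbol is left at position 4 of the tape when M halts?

_

q0 | YYXYXY[Y]__   read Y → write _, move -1, go to q2
q2 | YYXYX[Y]___   read Y → write X, move +1, go to q2
q2 | YYXYXX[_]__   read _ → write X, move -1, go to q0
q0 | YYXYX[X]X__   read X → write _, move +1, go to q3
q3 | YYXYX_[X]__   read X → write _, move +1, go to q3
q3 | YYXYX__[_]_   read _ → write _, move +1, go to q0
q0 | YYXYX___[_]   read _ → write Y, move -1, go to q1
q1 | YYXYX__[_]Y   read _ → write Y, move -1, go to q1
q1 | YYXYX_[_]YY   read _ → write Y, move -1, go to q1
q1 | YYXYX[_]YYY   read _ → write Y, move -1, go to q1
q1 | YYXY[X]YYYY   read X → write Y, move -1, go to q1
q1 | YYX[Y]YYYYY   read Y → write Y, move +1, go to q3
q3 | YYXY[Y]YYYY   read Y → write _, move -1, go to q0
q0 | YYX[Y]_YYYY   read Y → write _, move -1, go to q2
q2 | YY[X]__YYYY
Cell 4 holds _ when M halts.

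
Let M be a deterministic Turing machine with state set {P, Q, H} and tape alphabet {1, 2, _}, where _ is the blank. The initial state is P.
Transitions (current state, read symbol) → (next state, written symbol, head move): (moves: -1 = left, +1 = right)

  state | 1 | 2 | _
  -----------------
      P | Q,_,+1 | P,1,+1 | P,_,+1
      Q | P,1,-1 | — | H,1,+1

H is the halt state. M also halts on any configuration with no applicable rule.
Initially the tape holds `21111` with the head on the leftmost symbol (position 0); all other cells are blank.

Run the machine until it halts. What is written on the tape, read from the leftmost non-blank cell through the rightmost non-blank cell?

state=P head=0 tape=[2]1111__   (P,2)→(P,1,+1)
state=P head=1 tape=1[1]111__   (P,1)→(Q,_,+1)
state=Q head=2 tape=1_[1]11__   (Q,1)→(P,1,-1)
state=P head=1 tape=1[_]111__   (P,_)→(P,_,+1)
state=P head=2 tape=1_[1]11__   (P,1)→(Q,_,+1)
state=Q head=3 tape=1__[1]1__   (Q,1)→(P,1,-1)
state=P head=2 tape=1_[_]11__   (P,_)→(P,_,+1)
state=P head=3 tape=1__[1]1__   (P,1)→(Q,_,+1)
state=Q head=4 tape=1___[1]__   (Q,1)→(P,1,-1)
state=P head=3 tape=1__[_]1__   (P,_)→(P,_,+1)
state=P head=4 tape=1___[1]__   (P,1)→(Q,_,+1)
state=Q head=5 tape=1____[_]_   (Q,_)→(H,1,+1)
state=H head=6 tape=1____1[_]
The non-blank tape span at halt is 1____1.

1____1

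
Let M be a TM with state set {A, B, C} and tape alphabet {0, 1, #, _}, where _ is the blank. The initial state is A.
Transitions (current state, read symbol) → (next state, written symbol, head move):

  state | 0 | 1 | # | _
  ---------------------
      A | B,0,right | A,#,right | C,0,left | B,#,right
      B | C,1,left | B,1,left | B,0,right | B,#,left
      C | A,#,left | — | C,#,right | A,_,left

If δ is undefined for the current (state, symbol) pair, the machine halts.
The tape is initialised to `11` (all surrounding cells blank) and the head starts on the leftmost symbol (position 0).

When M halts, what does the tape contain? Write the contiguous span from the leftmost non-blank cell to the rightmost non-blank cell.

state=A head=0 tape=___[1]1___   (A,1)→(A,#,right)
state=A head=1 tape=___#[1]___   (A,1)→(A,#,right)
state=A head=2 tape=___##[_]__   (A,_)→(B,#,right)
state=B head=3 tape=___###[_]_   (B,_)→(B,#,left)
state=B head=2 tape=___##[#]#_   (B,#)→(B,0,right)
state=B head=3 tape=___##0[#]_   (B,#)→(B,0,right)
state=B head=4 tape=___##00[_]   (B,_)→(B,#,left)
state=B head=3 tape=___##0[0]#   (B,0)→(C,1,left)
state=C head=2 tape=___##[0]1#   (C,0)→(A,#,left)
state=A head=1 tape=___#[#]#1#   (A,#)→(C,0,left)
state=C head=0 tape=___[#]0#1#   (C,#)→(C,#,right)
state=C head=1 tape=___#[0]#1#   (C,0)→(A,#,left)
state=A head=0 tape=___[#]##1#   (A,#)→(C,0,left)
state=C head=-1 tape=__[_]0##1#   (C,_)→(A,_,left)
state=A head=-2 tape=_[_]_0##1#   (A,_)→(B,#,right)
state=B head=-1 tape=_#[_]0##1#   (B,_)→(B,#,left)
state=B head=-2 tape=_[#]#0##1#   (B,#)→(B,0,right)
state=B head=-1 tape=_0[#]0##1#   (B,#)→(B,0,right)
state=B head=0 tape=_00[0]##1#   (B,0)→(C,1,left)
state=C head=-1 tape=_0[0]1##1#   (C,0)→(A,#,left)
state=A head=-2 tape=_[0]#1##1#   (A,0)→(B,0,right)
state=B head=-1 tape=_0[#]1##1#   (B,#)→(B,0,right)
state=B head=0 tape=_00[1]##1#   (B,1)→(B,1,left)
state=B head=-1 tape=_0[0]1##1#   (B,0)→(C,1,left)
state=C head=-2 tape=_[0]11##1#   (C,0)→(A,#,left)
state=A head=-3 tape=[_]#11##1#   (A,_)→(B,#,right)
state=B head=-2 tape=#[#]11##1#   (B,#)→(B,0,right)
state=B head=-1 tape=#0[1]1##1#   (B,1)→(B,1,left)
state=B head=-2 tape=#[0]11##1#   (B,0)→(C,1,left)
state=C head=-3 tape=[#]111##1#   (C,#)→(C,#,right)
state=C head=-2 tape=#[1]11##1#
The non-blank tape span at halt is #111##1#.

#111##1#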